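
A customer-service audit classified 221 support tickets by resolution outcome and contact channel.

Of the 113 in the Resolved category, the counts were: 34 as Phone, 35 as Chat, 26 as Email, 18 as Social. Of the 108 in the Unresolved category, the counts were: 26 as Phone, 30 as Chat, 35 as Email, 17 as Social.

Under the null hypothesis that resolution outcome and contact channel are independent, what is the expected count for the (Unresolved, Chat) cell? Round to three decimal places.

31.765

Row total (Unresolved) = 108; column total (Chat) = 65; grand total N = 221.
Expected count = (row total × column total) / N = 108 × 65 / 221 = 31.765.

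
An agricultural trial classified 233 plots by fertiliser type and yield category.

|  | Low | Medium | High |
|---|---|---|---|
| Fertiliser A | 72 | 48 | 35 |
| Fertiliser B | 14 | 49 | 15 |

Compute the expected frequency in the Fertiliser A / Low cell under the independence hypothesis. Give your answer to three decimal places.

57.210

Row total (Fertiliser A) = 155; column total (Low) = 86; grand total N = 233.
Expected count = (row total × column total) / N = 155 × 86 / 233 = 57.210.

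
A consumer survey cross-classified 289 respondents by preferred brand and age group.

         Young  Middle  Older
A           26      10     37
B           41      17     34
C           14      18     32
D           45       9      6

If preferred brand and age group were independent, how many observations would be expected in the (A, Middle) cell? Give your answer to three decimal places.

Row total (A) = 73; column total (Middle) = 54; grand total N = 289.
Expected count = (row total × column total) / N = 73 × 54 / 289 = 13.640.

13.640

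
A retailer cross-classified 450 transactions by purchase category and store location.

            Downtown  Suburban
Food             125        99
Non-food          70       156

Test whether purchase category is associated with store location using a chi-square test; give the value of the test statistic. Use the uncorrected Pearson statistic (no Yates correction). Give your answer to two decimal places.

28.25

Row totals: 224, 226. Column totals: 195, 255. Grand total N = 450.
Expected counts (row total × column total / N):
  Food, Downtown: 224×195/450 = 97.067
  Food, Suburban: 224×255/450 = 126.933
  Non-food, Downtown: 226×195/450 = 97.933
  Non-food, Suburban: 226×255/450 = 128.067
Contributions (O − E)²/E:
  (125 − 97.067)²/97.067 = 8.0383
  (99 − 126.933)²/126.933 = 6.1470
  (70 − 97.933)²/97.933 = 7.9672
  (156 − 128.067)²/128.067 = 6.0925
χ² = 8.0383 + 6.1470 + 7.9672 + 6.0925 = 28.25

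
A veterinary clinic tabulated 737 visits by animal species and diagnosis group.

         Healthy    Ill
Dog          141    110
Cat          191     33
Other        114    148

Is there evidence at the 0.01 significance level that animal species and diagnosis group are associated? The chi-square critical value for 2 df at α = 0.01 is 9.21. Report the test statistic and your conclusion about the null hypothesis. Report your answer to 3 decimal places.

91.119; reject H₀

Row totals: 251, 224, 262. Column totals: 446, 291. Grand total N = 737.
Expected counts (row total × column total / N):
  Dog, Healthy: 251×446/737 = 151.8942
  Dog, Ill: 251×291/737 = 99.1058
  Cat, Healthy: 224×446/737 = 135.5550
  Cat, Ill: 224×291/737 = 88.4450
  Other, Healthy: 262×446/737 = 158.5509
  Other, Ill: 262×291/737 = 103.4491
Contributions (O − E)²/E:
  (141 − 151.8942)²/151.8942 = 0.7814
  (110 − 99.1058)²/99.1058 = 1.1975
  (191 − 135.5550)²/135.5550 = 22.6782
  (33 − 88.4450)²/88.4450 = 34.7577
  (114 − 158.5509)²/158.5509 = 12.5183
  (148 − 103.4491)²/103.4491 = 19.1861
χ² = 0.7814 + 1.1975 + 22.6782 + 34.7577 + 12.5183 + 19.1861 = 91.119
df = (3−1)(2−1) = 2. Since 91.119 > 9.21, reject the null hypothesis of independence at α = 0.01.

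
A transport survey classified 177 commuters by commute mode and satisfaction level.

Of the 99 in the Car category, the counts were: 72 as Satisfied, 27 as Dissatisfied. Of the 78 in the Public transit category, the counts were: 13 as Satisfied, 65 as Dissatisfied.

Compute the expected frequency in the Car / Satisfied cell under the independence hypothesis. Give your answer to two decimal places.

47.54

Row total (Car) = 99; column total (Satisfied) = 85; grand total N = 177.
Expected count = (row total × column total) / N = 99 × 85 / 177 = 47.54.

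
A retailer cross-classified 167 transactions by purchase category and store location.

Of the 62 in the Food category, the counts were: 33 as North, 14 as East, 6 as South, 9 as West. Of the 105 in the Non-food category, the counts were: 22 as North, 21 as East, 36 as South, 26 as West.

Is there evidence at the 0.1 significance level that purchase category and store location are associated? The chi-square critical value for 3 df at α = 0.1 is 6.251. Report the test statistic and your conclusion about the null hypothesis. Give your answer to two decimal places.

23.79; reject H₀

Row totals: 62, 105. Column totals: 55, 35, 42, 35. Grand total N = 167.
Expected counts (row total × column total / N):
  Food, North: 62×55/167 = 20.419
  Food, East: 62×35/167 = 12.994
  Food, South: 62×42/167 = 15.593
  Food, West: 62×35/167 = 12.994
  Non-food, North: 105×55/167 = 34.581
  Non-food, East: 105×35/167 = 22.006
  Non-food, South: 105×42/167 = 26.407
  Non-food, West: 105×35/167 = 22.006
Contributions (O − E)²/E:
  (33 − 20.419)²/20.419 = 7.7517
  (14 − 12.994)²/12.994 = 0.0779
  (6 − 15.593)²/15.593 = 5.9017
  (9 − 12.994)²/12.994 = 1.2276
  (22 − 34.581)²/34.581 = 4.5771
  (21 − 22.006)²/22.006 = 0.0460
  (36 − 26.407)²/26.407 = 3.4849
  (26 − 22.006)²/22.006 = 0.7249
χ² = 7.7517 + 0.0779 + 5.9017 + 1.2276 + 4.5771 + 0.0460 + 3.4849 + 0.7249 = 23.79
df = (2−1)(4−1) = 3. Since 23.79 > 6.251, reject the null hypothesis of independence at α = 0.1.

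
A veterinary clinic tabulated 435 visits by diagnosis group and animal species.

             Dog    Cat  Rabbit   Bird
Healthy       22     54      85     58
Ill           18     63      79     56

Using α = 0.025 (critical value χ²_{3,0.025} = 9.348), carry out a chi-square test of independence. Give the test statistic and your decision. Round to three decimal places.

Row totals: 219, 216. Column totals: 40, 117, 164, 114. Grand total N = 435.
Expected counts (row total × column total / N):
  Healthy, Dog: 219×40/435 = 20.1379
  Healthy, Cat: 219×117/435 = 58.9034
  Healthy, Rabbit: 219×164/435 = 82.5655
  Healthy, Bird: 219×114/435 = 57.3931
  Ill, Dog: 216×40/435 = 19.8621
  Ill, Cat: 216×117/435 = 58.0966
  Ill, Rabbit: 216×164/435 = 81.4345
  Ill, Bird: 216×114/435 = 56.6069
Contributions (O − E)²/E:
  (22 − 20.1379)²/20.1379 = 0.1722
  (54 − 58.9034)²/58.9034 = 0.4082
  (85 − 82.5655)²/82.5655 = 0.0718
  (58 − 57.3931)²/57.3931 = 0.0064
  (18 − 19.8621)²/19.8621 = 0.1746
  (63 − 58.0966)²/58.0966 = 0.4139
  (79 − 81.4345)²/81.4345 = 0.0728
  (56 − 56.6069)²/56.6069 = 0.0065
χ² = 0.1722 + 0.4082 + 0.0718 + 0.0064 + 0.1746 + 0.4139 + 0.0728 + 0.0065 = 1.326
df = (2−1)(4−1) = 3. Since 1.326 < 9.348, fail to reject the null hypothesis of independence at α = 0.025.

1.326; fail to reject H₀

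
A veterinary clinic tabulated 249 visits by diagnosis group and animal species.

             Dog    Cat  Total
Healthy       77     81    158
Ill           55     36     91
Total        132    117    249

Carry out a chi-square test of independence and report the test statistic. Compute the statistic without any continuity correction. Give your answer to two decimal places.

3.18

Grand total N = 249.
Expected counts (row total × column total / N):
  Healthy, Dog: 158×132/249 = 83.759
  Healthy, Cat: 158×117/249 = 74.241
  Ill, Dog: 91×132/249 = 48.241
  Ill, Cat: 91×117/249 = 42.759
Contributions (O − E)²/E:
  (77 − 83.759)²/83.759 = 0.5454
  (81 − 74.241)²/74.241 = 0.6153
  (55 − 48.241)²/48.241 = 0.9470
  (36 − 42.759)²/42.759 = 1.0684
χ² = 0.5454 + 0.6153 + 0.9470 + 1.0684 = 3.18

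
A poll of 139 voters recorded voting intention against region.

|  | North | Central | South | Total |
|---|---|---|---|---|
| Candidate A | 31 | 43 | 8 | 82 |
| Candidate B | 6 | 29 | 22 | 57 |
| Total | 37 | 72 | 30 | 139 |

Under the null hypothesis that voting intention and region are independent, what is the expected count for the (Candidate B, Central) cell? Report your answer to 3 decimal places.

29.525

Row total (Candidate B) = 57; column total (Central) = 72; grand total N = 139.
Expected count = (row total × column total) / N = 57 × 72 / 139 = 29.525.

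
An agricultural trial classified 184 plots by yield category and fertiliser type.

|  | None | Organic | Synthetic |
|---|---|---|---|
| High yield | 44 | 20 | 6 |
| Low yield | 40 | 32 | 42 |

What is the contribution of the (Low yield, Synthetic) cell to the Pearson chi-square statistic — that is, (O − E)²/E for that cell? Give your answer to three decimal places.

5.055

Row total (Low yield) = 114; column total (Synthetic) = 48; N = 184.
Expected count E = 114 × 48 / 184 = 29.7391.
Contribution = (O − E)²/E = (42 − 29.7391)² / 29.7391 = 5.055.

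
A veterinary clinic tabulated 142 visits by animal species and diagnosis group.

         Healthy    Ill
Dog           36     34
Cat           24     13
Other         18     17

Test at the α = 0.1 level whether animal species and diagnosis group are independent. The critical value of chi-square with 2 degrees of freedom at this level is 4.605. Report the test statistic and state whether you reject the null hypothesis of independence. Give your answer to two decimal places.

2.00; fail to reject H₀

Row totals: 70, 37, 35. Column totals: 78, 64. Grand total N = 142.
Expected counts (row total × column total / N):
  Dog, Healthy: 70×78/142 = 38.451
  Dog, Ill: 70×64/142 = 31.549
  Cat, Healthy: 37×78/142 = 20.324
  Cat, Ill: 37×64/142 = 16.676
  Other, Healthy: 35×78/142 = 19.225
  Other, Ill: 35×64/142 = 15.775
Contributions (O − E)²/E:
  (36 − 38.451)²/38.451 = 0.1562
  (34 − 31.549)²/31.549 = 0.1904
  (24 − 20.324)²/20.324 = 0.6649
  (13 − 16.676)²/16.676 = 0.8103
  (18 − 19.225)²/19.225 = 0.0781
  (17 − 15.775)²/15.775 = 0.0951
χ² = 0.1562 + 0.1904 + 0.6649 + 0.8103 + 0.0781 + 0.0951 = 2.00
df = (3−1)(2−1) = 2. Since 2.00 < 4.605, fail to reject the null hypothesis of independence at α = 0.1.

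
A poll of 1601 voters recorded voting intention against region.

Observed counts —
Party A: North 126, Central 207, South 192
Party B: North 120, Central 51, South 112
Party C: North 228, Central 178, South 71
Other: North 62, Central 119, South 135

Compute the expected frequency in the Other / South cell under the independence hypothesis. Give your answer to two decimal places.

Row total (Other) = 316; column total (South) = 510; grand total N = 1601.
Expected count = (row total × column total) / N = 316 × 510 / 1601 = 100.66.

100.66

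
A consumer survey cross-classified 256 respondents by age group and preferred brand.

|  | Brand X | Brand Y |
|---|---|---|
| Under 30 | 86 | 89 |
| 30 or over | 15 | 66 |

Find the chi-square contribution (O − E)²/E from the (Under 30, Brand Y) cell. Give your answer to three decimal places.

Row total (Under 30) = 175; column total (Brand Y) = 155; N = 256.
Expected count E = 175 × 155 / 256 = 105.9570.
Contribution = (O − E)²/E = (89 − 105.9570)² / 105.9570 = 2.714.

2.714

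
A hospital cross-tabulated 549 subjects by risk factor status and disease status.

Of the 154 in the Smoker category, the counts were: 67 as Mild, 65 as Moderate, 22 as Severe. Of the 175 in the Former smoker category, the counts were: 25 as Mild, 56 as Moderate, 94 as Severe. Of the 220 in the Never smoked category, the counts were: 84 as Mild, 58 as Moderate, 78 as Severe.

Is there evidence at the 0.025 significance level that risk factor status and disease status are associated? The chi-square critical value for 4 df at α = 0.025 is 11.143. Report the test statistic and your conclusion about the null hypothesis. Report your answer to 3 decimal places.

Row totals: 154, 175, 220. Column totals: 176, 179, 194. Grand total N = 549.
Expected counts (row total × column total / N):
  Smoker, Mild: 154×176/549 = 49.3698
  Smoker, Moderate: 154×179/549 = 50.2113
  Smoker, Severe: 154×194/549 = 54.4189
  Former smoker, Mild: 175×176/549 = 56.1020
  Former smoker, Moderate: 175×179/549 = 57.0583
  Former smoker, Severe: 175×194/549 = 61.8397
  Never smoked, Mild: 220×176/549 = 70.5282
  Never smoked, Moderate: 220×179/549 = 71.7304
  Never smoked, Severe: 220×194/549 = 77.7413
Contributions (O − E)²/E:
  (67 − 49.3698)²/49.3698 = 6.2958
  (65 − 50.2113)²/50.2113 = 4.3557
  (22 − 54.4189)²/54.4189 = 19.3129
  (25 − 56.1020)²/56.1020 = 17.2424
  (56 − 57.0583)²/57.0583 = 0.0196
  (94 − 61.8397)²/61.8397 = 16.7253
  (84 − 70.5282)²/70.5282 = 2.5733
  (58 − 71.7304)²/71.7304 = 2.6282
  (78 − 77.7413)²/77.7413 = 0.0009
χ² = 6.2958 + 4.3557 + 19.3129 + 17.2424 + 0.0196 + 16.7253 + 2.5733 + 2.6282 + 0.0009 = 69.154
df = (3−1)(3−1) = 4. Since 69.154 > 11.143, reject the null hypothesis of independence at α = 0.025.

69.154; reject H₀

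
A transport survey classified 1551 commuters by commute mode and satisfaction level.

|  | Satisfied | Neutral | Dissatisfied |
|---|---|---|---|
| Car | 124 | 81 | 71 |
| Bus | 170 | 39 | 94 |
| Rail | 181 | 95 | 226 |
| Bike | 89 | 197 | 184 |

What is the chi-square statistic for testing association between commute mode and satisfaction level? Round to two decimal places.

173.90

Row totals: 276, 303, 502, 470. Column totals: 564, 412, 575. Grand total N = 1551.
Expected counts (row total × column total / N):
  Car, Satisfied: 276×564/1551 = 100.364
  Car, Neutral: 276×412/1551 = 73.315
  Car, Dissatisfied: 276×575/1551 = 102.321
  Bus, Satisfied: 303×564/1551 = 110.182
  Bus, Neutral: 303×412/1551 = 80.487
  Bus, Dissatisfied: 303×575/1551 = 112.331
  Rail, Satisfied: 502×564/1551 = 182.545
  Rail, Neutral: 502×412/1551 = 133.349
  Rail, Dissatisfied: 502×575/1551 = 186.106
  Bike, Satisfied: 470×564/1551 = 170.909
  Bike, Neutral: 470×412/1551 = 124.848
  Bike, Dissatisfied: 470×575/1551 = 174.242
Contributions (O − E)²/E:
  (124 − 100.364)²/100.364 = 5.5663
  (81 − 73.315)²/73.315 = 0.8056
  (71 − 102.321)²/102.321 = 9.5875
  (170 − 110.182)²/110.182 = 32.4753
  (39 − 80.487)²/80.487 = 21.3845
  (94 − 112.331)²/112.331 = 2.9914
  (181 − 182.545)²/182.545 = 0.0131
  (95 − 133.349)²/133.349 = 11.0285
  (226 − 186.106)²/186.106 = 8.5517
  (89 − 170.909)²/170.909 = 39.2553
  (197 − 124.848)²/124.848 = 41.6980
  (184 − 174.242)²/174.242 = 0.5465
χ² = 5.5663 + 0.8056 + 9.5875 + 32.4753 + 21.3845 + 2.9914 + 0.0131 + 11.0285 + 8.5517 + 39.2553 + 41.6980 + 0.5465 = 173.90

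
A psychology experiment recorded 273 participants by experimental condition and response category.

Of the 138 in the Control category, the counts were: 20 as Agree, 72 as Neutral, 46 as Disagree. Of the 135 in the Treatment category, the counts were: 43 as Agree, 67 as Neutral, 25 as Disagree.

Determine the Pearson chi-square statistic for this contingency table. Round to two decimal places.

14.76

Row totals: 138, 135. Column totals: 63, 139, 71. Grand total N = 273.
Expected counts (row total × column total / N):
  Control, Agree: 138×63/273 = 31.846
  Control, Neutral: 138×139/273 = 70.264
  Control, Disagree: 138×71/273 = 35.890
  Treatment, Agree: 135×63/273 = 31.154
  Treatment, Neutral: 135×139/273 = 68.736
  Treatment, Disagree: 135×71/273 = 35.110
Contributions (O − E)²/E:
  (20 − 31.846)²/31.846 = 4.4064
  (72 − 70.264)²/70.264 = 0.0429
  (46 − 35.890)²/35.890 = 2.8479
  (43 − 31.154)²/31.154 = 4.5043
  (67 − 68.736)²/68.736 = 0.0438
  (25 − 35.110)²/35.110 = 2.9112
χ² = 4.4064 + 0.0429 + 2.8479 + 4.5043 + 0.0438 + 2.9112 = 14.76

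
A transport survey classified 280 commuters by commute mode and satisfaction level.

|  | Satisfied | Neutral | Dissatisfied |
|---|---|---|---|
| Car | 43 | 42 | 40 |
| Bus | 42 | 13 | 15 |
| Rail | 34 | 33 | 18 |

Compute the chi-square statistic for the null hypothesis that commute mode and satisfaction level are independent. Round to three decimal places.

Row totals: 125, 70, 85. Column totals: 119, 88, 73. Grand total N = 280.
Expected counts (row total × column total / N):
  Car, Satisfied: 125×119/280 = 53.1250
  Car, Neutral: 125×88/280 = 39.2857
  Car, Dissatisfied: 125×73/280 = 32.5893
  Bus, Satisfied: 70×119/280 = 29.7500
  Bus, Neutral: 70×88/280 = 22.0000
  Bus, Dissatisfied: 70×73/280 = 18.2500
  Rail, Satisfied: 85×119/280 = 36.1250
  Rail, Neutral: 85×88/280 = 26.7143
  Rail, Dissatisfied: 85×73/280 = 22.1607
Contributions (O − E)²/E:
  (43 − 53.1250)²/53.1250 = 1.9297
  (42 − 39.2857)²/39.2857 = 0.1875
  (40 − 32.5893)²/32.5893 = 1.6852
  (42 − 29.7500)²/29.7500 = 5.0441
  (13 − 22.0000)²/22.0000 = 3.6818
  (15 − 18.2500)²/18.2500 = 0.5788
  (34 − 36.1250)²/36.1250 = 0.1250
  (33 − 26.7143)²/26.7143 = 1.4790
  (18 − 22.1607)²/22.1607 = 0.7812
χ² = 1.9297 + 0.1875 + 1.6852 + 5.0441 + 3.6818 + 0.5788 + 0.1250 + 1.4790 + 0.7812 = 15.492

15.492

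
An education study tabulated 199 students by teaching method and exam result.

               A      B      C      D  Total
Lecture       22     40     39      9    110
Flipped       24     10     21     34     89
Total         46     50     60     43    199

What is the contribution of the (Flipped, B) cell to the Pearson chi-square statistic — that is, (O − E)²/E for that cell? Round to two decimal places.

Row total (Flipped) = 89; column total (B) = 50; N = 199.
Expected count E = 89 × 50 / 199 = 22.362.
Contribution = (O − E)²/E = (10 − 22.362)² / 22.362 = 6.83.

6.83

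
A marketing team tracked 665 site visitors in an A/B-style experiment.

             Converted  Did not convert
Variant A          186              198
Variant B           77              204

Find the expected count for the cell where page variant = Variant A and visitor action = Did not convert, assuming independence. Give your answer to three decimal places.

232.132

Row total (Variant A) = 384; column total (Did not convert) = 402; grand total N = 665.
Expected count = (row total × column total) / N = 384 × 402 / 665 = 232.132.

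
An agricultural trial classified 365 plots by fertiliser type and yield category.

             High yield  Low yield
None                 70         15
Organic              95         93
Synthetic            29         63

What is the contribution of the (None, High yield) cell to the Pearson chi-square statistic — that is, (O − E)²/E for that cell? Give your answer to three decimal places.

Row total (None) = 85; column total (High yield) = 194; N = 365.
Expected count E = 85 × 194 / 365 = 45.1781.
Contribution = (O − E)²/E = (70 − 45.1781)² / 45.1781 = 13.638.

13.638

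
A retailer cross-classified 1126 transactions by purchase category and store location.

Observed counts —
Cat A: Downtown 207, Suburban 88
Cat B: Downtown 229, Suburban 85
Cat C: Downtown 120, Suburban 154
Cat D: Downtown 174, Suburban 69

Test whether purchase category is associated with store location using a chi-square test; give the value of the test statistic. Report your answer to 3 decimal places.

70.786

Row totals: 295, 314, 274, 243. Column totals: 730, 396. Grand total N = 1126.
Expected counts (row total × column total / N):
  Cat A, Downtown: 295×730/1126 = 191.2522
  Cat A, Suburban: 295×396/1126 = 103.7478
  Cat B, Downtown: 314×730/1126 = 203.5702
  Cat B, Suburban: 314×396/1126 = 110.4298
  Cat C, Downtown: 274×730/1126 = 177.6377
  Cat C, Suburban: 274×396/1126 = 96.3623
  Cat D, Downtown: 243×730/1126 = 157.5400
  Cat D, Suburban: 243×396/1126 = 85.4600
Contributions (O − E)²/E:
  (207 − 191.2522)²/191.2522 = 1.2967
  (88 − 103.7478)²/103.7478 = 2.3903
  (229 − 203.5702)²/203.5702 = 3.1767
  (85 − 110.4298)²/110.4298 = 5.8560
  (120 − 177.6377)²/177.6377 = 18.7016
  (154 − 96.3623)²/96.3623 = 34.4751
  (174 − 157.5400)²/157.5400 = 1.7198
  (69 − 85.4600)²/85.4600 = 3.1703
χ² = 1.2967 + 2.3903 + 3.1767 + 5.8560 + 18.7016 + 34.4751 + 1.7198 + 3.1703 = 70.786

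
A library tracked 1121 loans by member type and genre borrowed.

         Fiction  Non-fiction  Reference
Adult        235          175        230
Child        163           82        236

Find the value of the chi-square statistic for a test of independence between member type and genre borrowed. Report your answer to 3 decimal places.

Row totals: 640, 481. Column totals: 398, 257, 466. Grand total N = 1121.
Expected counts (row total × column total / N):
  Adult, Fiction: 640×398/1121 = 227.2257
  Adult, Non-fiction: 640×257/1121 = 146.7261
  Adult, Reference: 640×466/1121 = 266.0482
  Child, Fiction: 481×398/1121 = 170.7743
  Child, Non-fiction: 481×257/1121 = 110.2739
  Child, Reference: 481×466/1121 = 199.9518
Contributions (O − E)²/E:
  (235 − 227.2257)²/227.2257 = 0.2660
  (175 − 146.7261)²/146.7261 = 5.4483
  (230 − 266.0482)²/266.0482 = 4.8844
  (163 − 170.7743)²/170.7743 = 0.3539
  (82 − 110.2739)²/110.2739 = 7.2493
  (236 − 199.9518)²/199.9518 = 6.4989
χ² = 0.2660 + 5.4483 + 4.8844 + 0.3539 + 7.2493 + 6.4989 = 24.701

24.701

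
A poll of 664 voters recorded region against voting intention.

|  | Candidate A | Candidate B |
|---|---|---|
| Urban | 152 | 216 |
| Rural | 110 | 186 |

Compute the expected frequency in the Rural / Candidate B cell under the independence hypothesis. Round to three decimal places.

Row total (Rural) = 296; column total (Candidate B) = 402; grand total N = 664.
Expected count = (row total × column total) / N = 296 × 402 / 664 = 179.205.

179.205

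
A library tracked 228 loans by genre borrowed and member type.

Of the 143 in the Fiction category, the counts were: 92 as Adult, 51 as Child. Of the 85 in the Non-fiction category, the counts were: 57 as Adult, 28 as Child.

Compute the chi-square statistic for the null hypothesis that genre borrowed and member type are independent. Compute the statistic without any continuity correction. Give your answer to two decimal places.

0.17

Row totals: 143, 85. Column totals: 149, 79. Grand total N = 228.
Expected counts (row total × column total / N):
  Fiction, Adult: 143×149/228 = 93.452
  Fiction, Child: 143×79/228 = 49.548
  Non-fiction, Adult: 85×149/228 = 55.548
  Non-fiction, Child: 85×79/228 = 29.452
Contributions (O − E)²/E:
  (92 − 93.452)²/93.452 = 0.0226
  (51 − 49.548)²/49.548 = 0.0426
  (57 − 55.548)²/55.548 = 0.0380
  (28 − 29.452)²/29.452 = 0.0716
χ² = 0.0226 + 0.0426 + 0.0380 + 0.0716 = 0.17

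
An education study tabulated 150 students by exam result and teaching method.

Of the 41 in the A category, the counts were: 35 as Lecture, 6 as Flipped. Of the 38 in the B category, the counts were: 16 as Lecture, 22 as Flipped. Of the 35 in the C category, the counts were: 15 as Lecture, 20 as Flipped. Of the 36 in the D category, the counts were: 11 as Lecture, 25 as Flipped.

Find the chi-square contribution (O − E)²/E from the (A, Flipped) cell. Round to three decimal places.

9.758

Row total (A) = 41; column total (Flipped) = 73; N = 150.
Expected count E = 41 × 73 / 150 = 19.9533.
Contribution = (O − E)²/E = (6 − 19.9533)² / 19.9533 = 9.758.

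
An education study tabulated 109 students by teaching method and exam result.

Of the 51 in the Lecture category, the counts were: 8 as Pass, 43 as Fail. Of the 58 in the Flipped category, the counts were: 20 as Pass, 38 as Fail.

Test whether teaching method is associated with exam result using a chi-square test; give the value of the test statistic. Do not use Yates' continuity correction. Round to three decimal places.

Row totals: 51, 58. Column totals: 28, 81. Grand total N = 109.
Expected counts (row total × column total / N):
  Lecture, Pass: 51×28/109 = 13.1009
  Lecture, Fail: 51×81/109 = 37.8991
  Flipped, Pass: 58×28/109 = 14.8991
  Flipped, Fail: 58×81/109 = 43.1009
Contributions (O − E)²/E:
  (8 − 13.1009)²/13.1009 = 1.9861
  (43 − 37.8991)²/37.8991 = 0.6865
  (20 − 14.8991)²/14.8991 = 1.7464
  (38 − 43.1009)²/43.1009 = 0.6037
χ² = 1.9861 + 0.6865 + 1.7464 + 0.6037 = 5.023

5.023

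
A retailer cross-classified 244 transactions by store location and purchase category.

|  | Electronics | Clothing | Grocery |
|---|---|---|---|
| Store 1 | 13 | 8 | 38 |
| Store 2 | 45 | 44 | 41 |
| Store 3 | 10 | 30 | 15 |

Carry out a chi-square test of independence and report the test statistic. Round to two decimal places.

Row totals: 59, 130, 55. Column totals: 68, 82, 94. Grand total N = 244.
Expected counts (row total × column total / N):
  Store 1, Electronics: 59×68/244 = 16.4426
  Store 1, Clothing: 59×82/244 = 19.8279
  Store 1, Grocery: 59×94/244 = 22.7295
  Store 2, Electronics: 130×68/244 = 36.2295
  Store 2, Clothing: 130×82/244 = 43.6885
  Store 2, Grocery: 130×94/244 = 50.0820
  Store 3, Electronics: 55×68/244 = 15.3279
  Store 3, Clothing: 55×82/244 = 18.4836
  Store 3, Grocery: 55×94/244 = 21.1885
Contributions (O − E)²/E:
  (13 − 16.4426)²/16.4426 = 0.7208
  (8 − 19.8279)²/19.8279 = 7.0557
  (38 − 22.7295)²/22.7295 = 10.2593
  (45 − 36.2295)²/36.2295 = 2.1232
  (44 − 43.6885)²/43.6885 = 0.0022
  (41 − 50.0820)²/50.0820 = 1.6470
  (10 − 15.3279)²/15.3279 = 1.8520
  (30 − 18.4836)²/18.4836 = 7.1754
  (15 − 21.1885)²/21.1885 = 1.8075
χ² = 0.7208 + 7.0557 + 10.2593 + 2.1232 + 0.0022 + 1.6470 + 1.8520 + 7.1754 + 1.8075 = 32.64

32.64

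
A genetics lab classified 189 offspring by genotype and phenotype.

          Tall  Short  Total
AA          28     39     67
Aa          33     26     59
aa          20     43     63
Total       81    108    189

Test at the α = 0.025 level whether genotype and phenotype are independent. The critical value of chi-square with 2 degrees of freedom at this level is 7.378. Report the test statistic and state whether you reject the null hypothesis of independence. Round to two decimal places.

Grand total N = 189.
Expected counts (row total × column total / N):
  AA, Tall: 67×81/189 = 28.714
  AA, Short: 67×108/189 = 38.286
  Aa, Tall: 59×81/189 = 25.286
  Aa, Short: 59×108/189 = 33.714
  aa, Tall: 63×81/189 = 27.000
  aa, Short: 63×108/189 = 36.000
Contributions (O − E)²/E:
  (28 − 28.714)²/28.714 = 0.0178
  (39 − 38.286)²/38.286 = 0.0133
  (33 − 25.286)²/25.286 = 2.3533
  (26 − 33.714)²/33.714 = 1.7650
  (20 − 27.000)²/27.000 = 1.8148
  (43 − 36.000)²/36.000 = 1.3611
χ² = 0.0178 + 0.0133 + 2.3533 + 1.7650 + 1.8148 + 1.3611 = 7.33
df = (3−1)(2−1) = 2. Since 7.33 < 7.378, fail to reject the null hypothesis of independence at α = 0.025.

7.33; fail to reject H₀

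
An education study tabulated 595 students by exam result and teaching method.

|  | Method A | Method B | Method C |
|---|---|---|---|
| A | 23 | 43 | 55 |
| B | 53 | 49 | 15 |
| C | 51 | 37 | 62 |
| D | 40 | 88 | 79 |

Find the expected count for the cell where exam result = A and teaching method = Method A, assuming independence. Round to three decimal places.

33.961

Row total (A) = 121; column total (Method A) = 167; grand total N = 595.
Expected count = (row total × column total) / N = 121 × 167 / 595 = 33.961.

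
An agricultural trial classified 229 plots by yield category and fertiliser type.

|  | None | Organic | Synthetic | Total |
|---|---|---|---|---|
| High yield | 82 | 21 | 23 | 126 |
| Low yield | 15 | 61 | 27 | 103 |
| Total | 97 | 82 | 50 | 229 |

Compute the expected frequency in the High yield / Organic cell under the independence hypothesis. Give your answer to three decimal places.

45.118

Row total (High yield) = 126; column total (Organic) = 82; grand total N = 229.
Expected count = (row total × column total) / N = 126 × 82 / 229 = 45.118.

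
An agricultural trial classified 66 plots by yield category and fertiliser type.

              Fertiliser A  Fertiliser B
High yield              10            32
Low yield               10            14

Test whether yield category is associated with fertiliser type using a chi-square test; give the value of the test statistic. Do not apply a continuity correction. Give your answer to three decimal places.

2.306

Row totals: 42, 24. Column totals: 20, 46. Grand total N = 66.
Expected counts (row total × column total / N):
  High yield, Fertiliser A: 42×20/66 = 12.7273
  High yield, Fertiliser B: 42×46/66 = 29.2727
  Low yield, Fertiliser A: 24×20/66 = 7.2727
  Low yield, Fertiliser B: 24×46/66 = 16.7273
Contributions (O − E)²/E:
  (10 − 12.7273)²/12.7273 = 0.5844
  (32 − 29.2727)²/29.2727 = 0.2541
  (10 − 7.2727)²/7.2727 = 1.0228
  (14 − 16.7273)²/16.7273 = 0.4447
χ² = 0.5844 + 0.2541 + 1.0228 + 0.4447 = 2.306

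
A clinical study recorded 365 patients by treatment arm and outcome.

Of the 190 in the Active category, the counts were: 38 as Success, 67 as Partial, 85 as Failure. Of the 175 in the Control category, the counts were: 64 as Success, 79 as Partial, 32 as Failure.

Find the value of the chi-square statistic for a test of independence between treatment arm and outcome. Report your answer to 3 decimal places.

Row totals: 190, 175. Column totals: 102, 146, 117. Grand total N = 365.
Expected counts (row total × column total / N):
  Active, Success: 190×102/365 = 53.0959
  Active, Partial: 190×146/365 = 76.0000
  Active, Failure: 190×117/365 = 60.9041
  Control, Success: 175×102/365 = 48.9041
  Control, Partial: 175×146/365 = 70.0000
  Control, Failure: 175×117/365 = 56.0959
Contributions (O − E)²/E:
  (38 − 53.0959)²/53.0959 = 4.2920
  (67 − 76.0000)²/76.0000 = 1.0658
  (85 − 60.9041)²/60.9041 = 9.5332
  (64 − 48.9041)²/48.9041 = 4.6599
  (79 − 70.0000)²/70.0000 = 1.1571
  (32 − 56.0959)²/56.0959 = 10.3504
χ² = 4.2920 + 1.0658 + 9.5332 + 4.6599 + 1.1571 + 10.3504 = 31.058

31.058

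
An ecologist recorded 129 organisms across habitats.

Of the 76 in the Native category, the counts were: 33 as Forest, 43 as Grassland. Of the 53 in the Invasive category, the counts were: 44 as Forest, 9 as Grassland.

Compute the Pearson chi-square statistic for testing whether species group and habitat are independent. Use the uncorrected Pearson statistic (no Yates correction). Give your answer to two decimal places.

20.35

Row totals: 76, 53. Column totals: 77, 52. Grand total N = 129.
Expected counts (row total × column total / N):
  Native, Forest: 76×77/129 = 45.364
  Native, Grassland: 76×52/129 = 30.636
  Invasive, Forest: 53×77/129 = 31.636
  Invasive, Grassland: 53×52/129 = 21.364
Contributions (O − E)²/E:
  (33 − 45.364)²/45.364 = 3.3698
  (43 − 30.636)²/30.636 = 4.9898
  (44 − 31.636)²/31.636 = 4.8321
  (9 − 21.364)²/21.364 = 7.1554
χ² = 3.3698 + 4.9898 + 4.8321 + 7.1554 = 20.35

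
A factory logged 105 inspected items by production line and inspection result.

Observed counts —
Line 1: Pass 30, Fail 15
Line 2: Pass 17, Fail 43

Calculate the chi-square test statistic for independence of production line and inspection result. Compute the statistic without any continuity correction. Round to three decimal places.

Row totals: 45, 60. Column totals: 47, 58. Grand total N = 105.
Expected counts (row total × column total / N):
  Line 1, Pass: 45×47/105 = 20.1429
  Line 1, Fail: 45×58/105 = 24.8571
  Line 2, Pass: 60×47/105 = 26.8571
  Line 2, Fail: 60×58/105 = 33.1429
Contributions (O − E)²/E:
  (30 − 20.1429)²/20.1429 = 4.8237
  (15 − 24.8571)²/24.8571 = 3.9088
  (17 − 26.8571)²/26.8571 = 3.6178
  (43 − 33.1429)²/33.1429 = 2.9316
χ² = 4.8237 + 3.9088 + 3.6178 + 2.9316 = 15.282

15.282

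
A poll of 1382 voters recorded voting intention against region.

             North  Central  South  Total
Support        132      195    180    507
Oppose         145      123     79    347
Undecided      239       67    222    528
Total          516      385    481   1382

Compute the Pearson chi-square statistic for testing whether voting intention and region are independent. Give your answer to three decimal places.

121.789

Grand total N = 1382.
Expected counts (row total × column total / N):
  Support, North: 507×516/1382 = 189.2996
  Support, Central: 507×385/1382 = 141.2410
  Support, South: 507×481/1382 = 176.4595
  Oppose, North: 347×516/1382 = 129.5601
  Oppose, Central: 347×385/1382 = 96.6679
  Oppose, South: 347×481/1382 = 120.7721
  Undecided, North: 528×516/1382 = 197.1404
  Undecided, Central: 528×385/1382 = 147.0912
  Undecided, South: 528×481/1382 = 183.7685
Contributions (O − E)²/E:
  (132 − 189.2996)²/189.2996 = 17.3442
  (195 − 141.2410)²/141.2410 = 20.4617
  (180 − 176.4595)²/176.4595 = 0.0710
  (145 − 129.5601)²/129.5601 = 1.8400
  (123 − 96.6679)²/96.6679 = 7.1728
  (79 − 120.7721)²/120.7721 = 14.4479
  (239 − 197.1404)²/197.1404 = 8.8882
  (67 − 147.0912)²/147.0912 = 43.6097
  (222 − 183.7685)²/183.7685 = 7.9537
χ² = 17.3442 + 20.4617 + 0.0710 + 1.8400 + 7.1728 + 14.4479 + 8.8882 + 43.6097 + 7.9537 = 121.789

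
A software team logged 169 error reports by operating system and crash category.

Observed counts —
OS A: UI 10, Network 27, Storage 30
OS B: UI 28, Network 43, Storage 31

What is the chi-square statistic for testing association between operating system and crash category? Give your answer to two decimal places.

5.17

Row totals: 67, 102. Column totals: 38, 70, 61. Grand total N = 169.
Expected counts (row total × column total / N):
  OS A, UI: 67×38/169 = 15.065
  OS A, Network: 67×70/169 = 27.751
  OS A, Storage: 67×61/169 = 24.183
  OS B, UI: 102×38/169 = 22.935
  OS B, Network: 102×70/169 = 42.249
  OS B, Storage: 102×61/169 = 36.817
Contributions (O − E)²/E:
  (10 − 15.065)²/15.065 = 1.7029
  (27 − 27.751)²/27.751 = 0.0203
  (30 − 24.183)²/24.183 = 1.3992
  (28 − 22.935)²/22.935 = 1.1186
  (43 − 42.249)²/42.249 = 0.0133
  (31 − 36.817)²/36.817 = 0.9191
χ² = 1.7029 + 0.0203 + 1.3992 + 1.1186 + 0.0133 + 0.9191 = 5.17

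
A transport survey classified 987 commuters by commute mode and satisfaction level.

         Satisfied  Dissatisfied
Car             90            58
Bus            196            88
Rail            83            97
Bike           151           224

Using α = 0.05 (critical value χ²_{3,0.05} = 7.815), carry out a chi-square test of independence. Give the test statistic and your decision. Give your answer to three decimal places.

60.618; reject H₀

Row totals: 148, 284, 180, 375. Column totals: 520, 467. Grand total N = 987.
Expected counts (row total × column total / N):
  Car, Satisfied: 148×520/987 = 77.9737
  Car, Dissatisfied: 148×467/987 = 70.0263
  Bus, Satisfied: 284×520/987 = 149.6251
  Bus, Dissatisfied: 284×467/987 = 134.3749
  Rail, Satisfied: 180×520/987 = 94.8328
  Rail, Dissatisfied: 180×467/987 = 85.1672
  Bike, Satisfied: 375×520/987 = 197.5684
  Bike, Dissatisfied: 375×467/987 = 177.4316
Contributions (O − E)²/E:
  (90 − 77.9737)²/77.9737 = 1.8549
  (58 − 70.0263)²/70.0263 = 2.0654
  (196 − 149.6251)²/149.6251 = 14.3735
  (88 − 134.3749)²/134.3749 = 16.0047
  (83 − 94.8328)²/94.8328 = 1.4764
  (97 − 85.1672)²/85.1672 = 1.6440
  (151 − 197.5684)²/197.5684 = 10.9765
  (224 − 177.4316)²/177.4316 = 12.2223
χ² = 1.8549 + 2.0654 + 14.3735 + 16.0047 + 1.4764 + 1.6440 + 10.9765 + 12.2223 = 60.618
df = (4−1)(2−1) = 3. Since 60.618 > 7.815, reject the null hypothesis of independence at α = 0.05.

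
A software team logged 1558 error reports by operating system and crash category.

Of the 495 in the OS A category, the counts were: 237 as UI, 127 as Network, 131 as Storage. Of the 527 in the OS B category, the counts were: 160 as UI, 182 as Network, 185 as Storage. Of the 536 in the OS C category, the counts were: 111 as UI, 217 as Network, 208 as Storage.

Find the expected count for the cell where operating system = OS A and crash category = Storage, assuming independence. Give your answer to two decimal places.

166.48

Row total (OS A) = 495; column total (Storage) = 524; grand total N = 1558.
Expected count = (row total × column total) / N = 495 × 524 / 1558 = 166.48.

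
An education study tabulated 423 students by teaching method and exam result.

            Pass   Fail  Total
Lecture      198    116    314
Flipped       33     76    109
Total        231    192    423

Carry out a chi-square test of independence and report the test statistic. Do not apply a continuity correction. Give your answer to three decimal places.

Grand total N = 423.
Expected counts (row total × column total / N):
  Lecture, Pass: 314×231/423 = 171.4752
  Lecture, Fail: 314×192/423 = 142.5248
  Flipped, Pass: 109×231/423 = 59.5248
  Flipped, Fail: 109×192/423 = 49.4752
Contributions (O − E)²/E:
  (198 − 171.4752)²/171.4752 = 4.1030
  (116 − 142.5248)²/142.5248 = 4.9364
  (33 − 59.5248)²/59.5248 = 11.8197
  (76 − 49.4752)²/49.4752 = 14.2206
χ² = 4.1030 + 4.9364 + 11.8197 + 14.2206 = 35.080

35.080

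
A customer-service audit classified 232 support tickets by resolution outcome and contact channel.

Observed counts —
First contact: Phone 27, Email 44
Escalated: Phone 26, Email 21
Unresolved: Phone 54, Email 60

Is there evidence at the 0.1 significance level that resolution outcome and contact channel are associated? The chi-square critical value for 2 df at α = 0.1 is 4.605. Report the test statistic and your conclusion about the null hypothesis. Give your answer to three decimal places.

3.543; fail to reject H₀

Row totals: 71, 47, 114. Column totals: 107, 125. Grand total N = 232.
Expected counts (row total × column total / N):
  First contact, Phone: 71×107/232 = 32.7457
  First contact, Email: 71×125/232 = 38.2543
  Escalated, Phone: 47×107/232 = 21.6767
  Escalated, Email: 47×125/232 = 25.3233
  Unresolved, Phone: 114×107/232 = 52.5776
  Unresolved, Email: 114×125/232 = 61.4224
Contributions (O − E)²/E:
  (27 − 32.7457)²/32.7457 = 1.0082
  (44 − 38.2543)²/38.2543 = 0.8630
  (26 − 21.6767)²/21.6767 = 0.8623
  (21 − 25.3233)²/25.3233 = 0.7381
  (54 − 52.5776)²/52.5776 = 0.0385
  (60 − 61.4224)²/61.4224 = 0.0329
χ² = 1.0082 + 0.8630 + 0.8623 + 0.7381 + 0.0385 + 0.0329 = 3.543
df = (3−1)(2−1) = 2. Since 3.543 < 4.605, fail to reject the null hypothesis of independence at α = 0.1.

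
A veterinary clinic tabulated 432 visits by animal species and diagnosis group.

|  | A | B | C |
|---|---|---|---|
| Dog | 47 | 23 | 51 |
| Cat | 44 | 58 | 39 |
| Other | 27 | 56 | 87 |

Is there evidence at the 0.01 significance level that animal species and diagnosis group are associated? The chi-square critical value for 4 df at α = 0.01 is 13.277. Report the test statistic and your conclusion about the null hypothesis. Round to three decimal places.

35.450; reject H₀

Row totals: 121, 141, 170. Column totals: 118, 137, 177. Grand total N = 432.
Expected counts (row total × column total / N):
  Dog, A: 121×118/432 = 33.0509
  Dog, B: 121×137/432 = 38.3727
  Dog, C: 121×177/432 = 49.5764
  Cat, A: 141×118/432 = 38.5139
  Cat, B: 141×137/432 = 44.7153
  Cat, C: 141×177/432 = 57.7708
  Other, A: 170×118/432 = 46.4352
  Other, B: 170×137/432 = 53.9120
  Other, C: 170×177/432 = 69.6528
Contributions (O − E)²/E:
  (47 − 33.0509)²/33.0509 = 5.8872
  (23 − 38.3727)²/38.3727 = 6.1585
  (51 − 49.5764)²/49.5764 = 0.0409
  (44 − 38.5139)²/38.5139 = 0.7815
  (58 − 44.7153)²/44.7153 = 3.9468
  (39 − 57.7708)²/57.7708 = 6.0990
  (27 − 46.4352)²/46.4352 = 8.1345
  (56 − 53.9120)²/53.9120 = 0.0809
  (87 − 69.6528)²/69.6528 = 4.3204
χ² = 5.8872 + 6.1585 + 0.0409 + 0.7815 + 3.9468 + 6.0990 + 8.1345 + 0.0809 + 4.3204 = 35.450
df = (3−1)(3−1) = 4. Since 35.450 > 13.277, reject the null hypothesis of independence at α = 0.01.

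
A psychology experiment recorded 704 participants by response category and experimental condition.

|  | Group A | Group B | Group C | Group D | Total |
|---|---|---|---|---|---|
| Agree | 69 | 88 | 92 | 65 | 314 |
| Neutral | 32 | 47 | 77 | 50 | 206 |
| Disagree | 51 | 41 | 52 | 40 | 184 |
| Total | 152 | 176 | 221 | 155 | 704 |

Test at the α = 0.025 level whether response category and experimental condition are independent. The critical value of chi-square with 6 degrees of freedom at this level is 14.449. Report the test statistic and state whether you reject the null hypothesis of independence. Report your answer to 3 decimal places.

Grand total N = 704.
Expected counts (row total × column total / N):
  Agree, Group A: 314×152/704 = 67.7955
  Agree, Group B: 314×176/704 = 78.5000
  Agree, Group C: 314×221/704 = 98.5710
  Agree, Group D: 314×155/704 = 69.1335
  Neutral, Group A: 206×152/704 = 44.4773
  Neutral, Group B: 206×176/704 = 51.5000
  Neutral, Group C: 206×221/704 = 64.6676
  Neutral, Group D: 206×155/704 = 45.3551
  Disagree, Group A: 184×152/704 = 39.7273
  Disagree, Group B: 184×176/704 = 46.0000
  Disagree, Group C: 184×221/704 = 57.7614
  Disagree, Group D: 184×155/704 = 40.5114
Contributions (O − E)²/E:
  (69 − 67.7955)²/67.7955 = 0.0214
  (88 − 78.5000)²/78.5000 = 1.1497
  (92 − 98.5710)²/98.5710 = 0.4380
  (65 − 69.1335)²/69.1335 = 0.2471
  (32 − 44.4773)²/44.4773 = 3.5003
  (47 − 51.5000)²/51.5000 = 0.3932
  (77 − 64.6676)²/64.6676 = 2.3518
  (50 − 45.3551)²/45.3551 = 0.4757
  (51 − 39.7273)²/39.7273 = 3.1987
  (41 − 46.0000)²/46.0000 = 0.5435
  (52 − 57.7614)²/57.7614 = 0.5747
  (40 − 40.5114)²/40.5114 = 0.0065
χ² = 0.0214 + 1.1497 + 0.4380 + 0.2471 + 3.5003 + 0.3932 + 2.3518 + 0.4757 + 3.1987 + 0.5435 + 0.5747 + 0.0065 = 12.901
df = (3−1)(4−1) = 6. Since 12.901 < 14.449, fail to reject the null hypothesis of independence at α = 0.025.

12.901; fail to reject H₀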